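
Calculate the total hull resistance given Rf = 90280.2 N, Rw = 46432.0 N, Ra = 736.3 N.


Formula: Rt = Rf + Rw + Ra
Substituting: Rt = 90280.2 + 46432.0 + 736.3
Result: Rt = 137448.5 N

137448.5 N


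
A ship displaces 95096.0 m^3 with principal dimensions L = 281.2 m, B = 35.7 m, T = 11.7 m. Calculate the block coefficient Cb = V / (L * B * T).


Formula: Cb = V / (L * B * T)
Step 1 — L * B * T = 281.2 * 35.7 * 11.7 = 117454.428 m^3
Step 2 — Cb = 95096.0 / 117454.428 ≈ 0.80964 (5 s.f.)

0.80964


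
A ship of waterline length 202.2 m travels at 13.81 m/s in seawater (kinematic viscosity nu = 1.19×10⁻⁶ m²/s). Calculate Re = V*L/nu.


Formula: Re = V * L / nu
Step 1 — V * L = 13.81 * 202.2 = 2792.382 m^2/s
Step 2 — Re = 2792.382 / 1.19e-6 = 2.35e+09

2.35e+09


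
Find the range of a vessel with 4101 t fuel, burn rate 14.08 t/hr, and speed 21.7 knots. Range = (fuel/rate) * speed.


Formula: endurance = fuel / rate; range = endurance * speed
Step 1 — endurance = 4101 / 14.08 = 291.2642 hours
Step 2 — range = 291.2642 * 21.7 ≈ 6320.4 nautical miles (5 s.f.)

6320.4 NM


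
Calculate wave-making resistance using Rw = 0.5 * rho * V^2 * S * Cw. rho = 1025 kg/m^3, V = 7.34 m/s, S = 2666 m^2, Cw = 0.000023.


Formula: Rw = 0.5 * rho * V^2 * S * Cw
Step 1 — V^2 = 7.34^2 = 53.8756
Step 2 — 0.5 * rho * V^2 = 0.5 * 1025 * 53.8756 = 27611.245
Step 3 — Rw = 27611.245 * 2666 * 0.000023 ≈ 1693.1 N (5 s.f.)

1693.1 N


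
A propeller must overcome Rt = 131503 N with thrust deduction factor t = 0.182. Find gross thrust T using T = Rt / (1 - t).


Formula: T = Rt / (1 - t)
Step 1 — (1 - t) = 1 - 0.182 = 0.818
Step 2 — T = 131503 / 0.818 ≈ 160760 N (5 s.f.)

160760 N


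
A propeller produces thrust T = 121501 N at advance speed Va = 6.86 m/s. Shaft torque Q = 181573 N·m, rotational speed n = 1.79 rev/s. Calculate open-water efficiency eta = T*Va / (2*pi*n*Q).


Formula: eta = T * Va / (2 * pi * n * Q)
Step 1 — numerator = T * Va = 121501 * 6.86 = 833496.86
Step 2 — 2 * pi * n = 2 * pi * 1.79 = 11.246902
Step 3 — denominator = 11.246902 * 181573 = 2042133.74
Step 4 — eta = 833496.86 / 2042133.74 ≈ 0.40815 (5 s.f.)

0.40815


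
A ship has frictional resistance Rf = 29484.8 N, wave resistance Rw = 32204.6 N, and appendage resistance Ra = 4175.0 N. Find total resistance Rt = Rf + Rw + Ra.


Formula: Rt = Rf + Rw + Ra
Substituting: Rt = 29484.8 + 32204.6 + 4175.0
Result: Rt = 65864.4 N

65864.4 N


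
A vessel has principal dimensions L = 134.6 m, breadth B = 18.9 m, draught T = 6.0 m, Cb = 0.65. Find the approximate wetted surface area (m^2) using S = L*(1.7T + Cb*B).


Formula: S = 1.7*L*T + V/T with V = Cb*L*B*T, i.e. S = L * (1.7*T + Cb*B)
Step 1 — 1.7*T = 1.7 * 6.0 = 10.2 m
Step 2 — Cb*B = 0.65 * 18.9 = 12.285 m
Step 3 — 1.7*T + Cb*B = 10.2 + 12.285 = 22.485 m
Step 4 — S = 134.6 * 22.485 ≈ 3026.5 m^2 (5 s.f.)

3026.5 m^2


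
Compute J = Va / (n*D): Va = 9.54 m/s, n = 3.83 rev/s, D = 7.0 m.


Formula: J = Va / (n * D)
Step 1 — n * D = 3.83 * 7.0 = 26.81
Step 2 — J = 9.54 / 26.81 ≈ 0.35584 (5 s.f.)

0.35584


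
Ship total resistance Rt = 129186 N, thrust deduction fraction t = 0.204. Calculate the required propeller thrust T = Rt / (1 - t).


Formula: T = Rt / (1 - t)
Step 1 — (1 - t) = 1 - 0.204 = 0.796
Step 2 — T = 129186 / 0.796 ≈ 162290 N (5 s.f.)

162290 N


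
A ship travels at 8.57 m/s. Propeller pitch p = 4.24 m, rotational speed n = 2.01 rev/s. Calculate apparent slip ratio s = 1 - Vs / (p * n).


Formula: s = 1 - Vs / (p * n)
Step 1 — p * n = 4.24 * 2.01 = 8.5224
Step 2 — Vs / (p*n) = 8.57 / 8.5224 = 1.005585 (6 d.p.)
Step 3 — s = 1 - 1.005585 = -0.005585

-0.005585


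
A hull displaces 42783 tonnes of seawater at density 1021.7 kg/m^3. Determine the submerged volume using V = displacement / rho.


Formula: V = mass / rho
Step 1 — convert tonnes to kg: 42783 t * 1000 = 42783000 kg
Step 2 — V = 42783000 / 1021.7 ≈ 41874 m^3 (5 s.f.)

41874 m^3


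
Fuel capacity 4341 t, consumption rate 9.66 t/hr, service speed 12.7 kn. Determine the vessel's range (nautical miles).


Formula: endurance = fuel / rate; range = endurance * speed
Step 1 — endurance = 4341 / 9.66 = 449.3789 hours
Step 2 — range = 449.3789 * 12.7 ≈ 5707.1 nautical miles (5 s.f.)

5707.1 NM


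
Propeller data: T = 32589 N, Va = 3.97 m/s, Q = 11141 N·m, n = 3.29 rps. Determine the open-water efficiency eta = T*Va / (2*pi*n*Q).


Formula: eta = T * Va / (2 * pi * n * Q)
Step 1 — numerator = T * Va = 32589 * 3.97 = 129378.33
Step 2 — 2 * pi * n = 2 * pi * 3.29 = 20.67168
Step 3 — denominator = 20.67168 * 11141 = 230303.19
Step 4 — eta = 129378.33 / 230303.19 ≈ 0.56177 (5 s.f.)

0.56177


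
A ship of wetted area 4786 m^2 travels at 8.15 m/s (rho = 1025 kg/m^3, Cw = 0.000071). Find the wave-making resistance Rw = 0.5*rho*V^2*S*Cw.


Formula: Rw = 0.5 * rho * V^2 * S * Cw
Step 1 — V^2 = 8.15^2 = 66.4225
Step 2 — 0.5 * rho * V^2 = 0.5 * 1025 * 66.4225 = 34041.53125
Step 3 — Rw = 34041.53125 * 4786 * 0.000071 ≈ 11568 N (5 s.f.)

11568 N


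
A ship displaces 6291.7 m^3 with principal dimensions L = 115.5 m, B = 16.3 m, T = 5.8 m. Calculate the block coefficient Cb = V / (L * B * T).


Formula: Cb = V / (L * B * T)
Step 1 — L * B * T = 115.5 * 16.3 * 5.8 = 10919.37 m^3
Step 2 — Cb = 6291.7 / 10919.37 ≈ 0.57620 (5 s.f.)

0.57620


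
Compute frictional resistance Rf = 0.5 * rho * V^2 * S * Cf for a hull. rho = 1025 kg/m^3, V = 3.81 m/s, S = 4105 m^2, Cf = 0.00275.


Formula: Rf = 0.5 * rho * V^2 * S * Cf
Step 1 — V^2 = 3.81^2 = 14.5161
Step 2 — 0.5 * rho * V^2 = 0.5 * 1025 * 14.5161 = 7439.50125
Step 3 — Rf = 7439.50125 * 4105 * 0.00275 ≈ 83983 N (5 s.f.)

83983 N


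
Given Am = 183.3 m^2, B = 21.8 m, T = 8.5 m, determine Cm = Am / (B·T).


Formula: Cm = Am / (B * T)
Step 1 — B * T = 21.8 * 8.5 = 185.3 m^2
Step 2 — Cm = 183.3 / 185.3 ≈ 0.98921 (5 s.f.)

0.98921


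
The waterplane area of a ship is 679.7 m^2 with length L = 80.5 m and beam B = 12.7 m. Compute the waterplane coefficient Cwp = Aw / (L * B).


Formula: Cwp = Aw / (L * B)
Step 1 — L * B = 80.5 * 12.7 = 1022.35 m^2
Step 2 — Cwp = 679.7 / 1022.35 ≈ 0.66484 (5 s.f.)

0.66484


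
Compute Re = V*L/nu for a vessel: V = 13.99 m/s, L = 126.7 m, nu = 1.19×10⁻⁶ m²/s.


Formula: Re = V * L / nu
Step 1 — V * L = 13.99 * 126.7 = 1772.533 m^2/s
Step 2 — Re = 1772.533 / 1.19e-6 = 1.49e+09

1.49e+09


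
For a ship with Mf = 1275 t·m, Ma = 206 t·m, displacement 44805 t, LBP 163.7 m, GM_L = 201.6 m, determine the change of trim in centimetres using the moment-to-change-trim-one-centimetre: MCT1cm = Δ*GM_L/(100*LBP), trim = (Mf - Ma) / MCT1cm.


Formula: net trimming moment = Mf - Ma; MCT1cm = Δ*GM_L/(100*LBP); trim = net moment / MCT1cm
Step 1 — net trimming moment = 1275 - 206 = 1069 t·m
Step 2 — MCT1cm = 44805 * 201.6 / (100 * 163.7) = 551.783 t·m/cm
Step 3 — trim = 1069 / 551.783 ≈ 1.9374 cm (5 s.f.)

1.9374 cm


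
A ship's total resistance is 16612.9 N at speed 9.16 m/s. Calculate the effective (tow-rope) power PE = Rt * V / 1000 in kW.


Formula: PE = Rt * V / 1000 (kW)
Step 1 — PE (W) = 16612.9 * 9.16 = 152174.164 W
Step 2 — PE (kW) = 152174.164 / 1000 ≈ 152.17 kW (5 s.f.)

152.17 kW


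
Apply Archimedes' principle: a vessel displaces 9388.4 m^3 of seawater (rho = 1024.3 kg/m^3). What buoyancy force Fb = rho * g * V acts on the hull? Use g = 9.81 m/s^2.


Formula: Fb = rho * g * V
Substituting: Fb = 1024.3 * 9.81 * 9388.4
Intermediate: 1024.3 * 9.81 = 10048.383
Result: Fb = 10048.383 * 9388.4 ≈ 94338000 N (5 s.f.)

94338000 N


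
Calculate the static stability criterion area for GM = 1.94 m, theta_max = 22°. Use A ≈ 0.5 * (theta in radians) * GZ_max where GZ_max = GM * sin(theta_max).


Formula: GZ_max = GM * sin(theta); Area = 0.5 * theta_rad * GZ_max
Step 1 — GZ_max = 1.94 * sin(22°) = 1.94 * 0.374607 = 0.726738 m
Step 2 — theta_rad = 22 * pi/180 = 0.383972 rad
Step 3 — Area = 0.5 * 0.383972 * 0.726738 ≈ 0.13952 m·rad (5 s.f.)

0.13952 m·rad


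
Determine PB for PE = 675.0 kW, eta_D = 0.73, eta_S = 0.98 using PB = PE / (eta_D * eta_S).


Formula: PB = PE / (eta_D * eta_S)
Step 1 — combined efficiency = eta_D * eta_S = 0.73 * 0.98 = 0.7154
Step 2 — PB = 675.0 / 0.7154 ≈ 943.53 kW (5 s.f.)

943.53 kW


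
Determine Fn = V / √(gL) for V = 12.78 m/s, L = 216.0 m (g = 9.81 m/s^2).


Formula: Fn = V / sqrt(g * L)
Step 1 — g * L = 9.81 * 216.0 = 2118.96
Step 2 — sqrt(g * L) = sqrt(2118.96) = 46.032163
Step 3 — Fn = 12.78 / 46.032163 ≈ 0.27763 (5 s.f.)

0.27763


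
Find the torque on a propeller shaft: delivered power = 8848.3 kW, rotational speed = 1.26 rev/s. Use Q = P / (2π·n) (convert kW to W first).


Formula: Q = P_W / (2 * pi * n)
Step 1 — P_W = 8848.3 kW * 1000 = 8848300.0 W
Step 2 — 2 * pi * n = 2 * pi * 1.26 = 7.916813
Step 3 — Q = 8848300.0 / 7.916813 ≈ 1117700 N·m (5 s.f.)

1117700 N·m


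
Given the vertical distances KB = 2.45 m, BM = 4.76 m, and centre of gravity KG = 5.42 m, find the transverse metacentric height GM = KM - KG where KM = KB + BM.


Formula: GM = KB + BM - KG
Step 1 — KM = KB + BM = 2.45 + 4.76 = 7.21 m
Step 2 — GM = KM - KG = 7.21 - 5.42 = 1.79 m

1.79 m


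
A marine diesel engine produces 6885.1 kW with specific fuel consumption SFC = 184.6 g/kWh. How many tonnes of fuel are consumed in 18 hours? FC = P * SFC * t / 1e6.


Formula: FC (tonnes) = P * SFC * t / 1,000,000
Step 1 — P * SFC * t = 6885.1 * 184.6 * 18 = 22877810.28 g
Step 2 — FC (tonnes) = 22877810.28 / 1,000,000 ≈ 22.878 tonnes (5 s.f.)

22.878 tonnes


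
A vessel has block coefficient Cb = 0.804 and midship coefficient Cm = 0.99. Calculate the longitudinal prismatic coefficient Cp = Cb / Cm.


Formula: Cp = Cb / Cm
Substituting: Cp = 0.804 / 0.99
Result: Cp ≈ 0.81212 (5 s.f.)

0.81212


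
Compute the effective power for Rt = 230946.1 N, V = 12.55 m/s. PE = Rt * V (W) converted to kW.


Formula: PE = Rt * V / 1000 (kW)
Step 1 — PE (W) = 230946.1 * 12.55 = 2898373.555 W
Step 2 — PE (kW) = 2898373.555 / 1000 ≈ 2898.4 kW (5 s.f.)

2898.4 kW


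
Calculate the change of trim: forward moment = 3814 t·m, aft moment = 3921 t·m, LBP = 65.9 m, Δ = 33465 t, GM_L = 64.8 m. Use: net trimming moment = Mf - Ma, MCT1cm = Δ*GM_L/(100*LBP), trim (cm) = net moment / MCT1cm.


Formula: net trimming moment = Mf - Ma; MCT1cm = Δ*GM_L/(100*LBP); trim = net moment / MCT1cm
Step 1 — net trimming moment = 3814 - 3921 = -107 t·m
Step 2 — MCT1cm = 33465 * 64.8 / (100 * 65.9) = 329.064 t·m/cm
Step 3 — trim = -107 / 329.064 ≈ -0.32516 cm (5 s.f.)

-0.32516 cm


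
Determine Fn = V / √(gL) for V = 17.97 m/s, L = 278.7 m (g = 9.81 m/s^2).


Formula: Fn = V / sqrt(g * L)
Step 1 — g * L = 9.81 * 278.7 = 2734.047
Step 2 — sqrt(g * L) = sqrt(2734.047) = 52.288115
Step 3 — Fn = 17.97 / 52.288115 ≈ 0.34367 (5 s.f.)

0.34367


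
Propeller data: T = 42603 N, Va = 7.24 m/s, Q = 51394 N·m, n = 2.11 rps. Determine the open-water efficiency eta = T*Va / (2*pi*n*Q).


Formula: eta = T * Va / (2 * pi * n * Q)
Step 1 — numerator = T * Va = 42603 * 7.24 = 308445.72
Step 2 — 2 * pi * n = 2 * pi * 2.11 = 13.257521
Step 3 — denominator = 13.257521 * 51394 = 681357.03
Step 4 — eta = 308445.72 / 681357.03 ≈ 0.45269 (5 s.f.)

0.45269


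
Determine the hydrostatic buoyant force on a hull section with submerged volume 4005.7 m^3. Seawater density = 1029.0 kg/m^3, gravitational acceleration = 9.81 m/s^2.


Formula: Fb = rho * g * V
Substituting: Fb = 1029.0 * 9.81 * 4005.7
Intermediate: 1029.0 * 9.81 = 10094.49
Result: Fb = 10094.49 * 4005.7 ≈ 40435000 N (5 s.f.)

40435000 N


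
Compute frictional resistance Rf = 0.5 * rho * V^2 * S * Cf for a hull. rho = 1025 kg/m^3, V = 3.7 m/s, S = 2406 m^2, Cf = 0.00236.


Formula: Rf = 0.5 * rho * V^2 * S * Cf
Step 1 — V^2 = 3.7^2 = 13.69
Step 2 — 0.5 * rho * V^2 = 0.5 * 1025 * 13.69 = 7016.125
Step 3 — Rf = 7016.125 * 2406 * 0.00236 ≈ 39839 N (5 s.f.)

39839 N


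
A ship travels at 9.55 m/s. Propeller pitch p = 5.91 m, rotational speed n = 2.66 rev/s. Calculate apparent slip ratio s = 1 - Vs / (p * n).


Formula: s = 1 - Vs / (p * n)
Step 1 — p * n = 5.91 * 2.66 = 15.7206
Step 2 — Vs / (p*n) = 9.55 / 15.7206 = 0.607483 (6 d.p.)
Step 3 — s = 1 - 0.607483 = 0.392517

0.392517


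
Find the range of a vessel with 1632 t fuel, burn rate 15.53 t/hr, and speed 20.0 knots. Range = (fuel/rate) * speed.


Formula: endurance = fuel / rate; range = endurance * speed
Step 1 — endurance = 1632 / 15.53 = 105.0869 hours
Step 2 — range = 105.0869 * 20.0 ≈ 2101.7 nautical miles (5 s.f.)

2101.7 NM


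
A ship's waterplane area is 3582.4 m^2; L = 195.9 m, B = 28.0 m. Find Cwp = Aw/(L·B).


Formula: Cwp = Aw / (L * B)
Step 1 — L * B = 195.9 * 28.0 = 5485.2 m^2
Step 2 — Cwp = 3582.4 / 5485.2 ≈ 0.65310 (5 s.f.)

0.65310


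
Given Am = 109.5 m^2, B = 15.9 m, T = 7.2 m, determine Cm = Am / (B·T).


Formula: Cm = Am / (B * T)
Step 1 — B * T = 15.9 * 7.2 = 114.48 m^2
Step 2 — Cm = 109.5 / 114.48 ≈ 0.95650 (5 s.f.)

0.95650


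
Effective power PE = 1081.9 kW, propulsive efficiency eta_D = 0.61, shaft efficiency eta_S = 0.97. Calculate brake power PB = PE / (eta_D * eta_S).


Formula: PB = PE / (eta_D * eta_S)
Step 1 — combined efficiency = eta_D * eta_S = 0.61 * 0.97 = 0.5917
Step 2 — PB = 1081.9 / 0.5917 ≈ 1828.5 kW (5 s.f.)

1828.5 kW


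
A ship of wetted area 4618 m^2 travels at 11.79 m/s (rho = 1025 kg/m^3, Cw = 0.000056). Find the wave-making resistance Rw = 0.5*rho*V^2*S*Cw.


Formula: Rw = 0.5 * rho * V^2 * S * Cw
Step 1 — V^2 = 11.79^2 = 139.0041
Step 2 — 0.5 * rho * V^2 = 0.5 * 1025 * 139.0041 = 71239.60125
Step 3 — Rw = 71239.60125 * 4618 * 0.000056 ≈ 18423 N (5 s.f.)

18423 N


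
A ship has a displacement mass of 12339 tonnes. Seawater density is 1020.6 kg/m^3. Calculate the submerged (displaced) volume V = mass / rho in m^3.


Formula: V = mass / rho
Step 1 — convert tonnes to kg: 12339 t * 1000 = 12339000 kg
Step 2 — V = 12339000 / 1020.6 ≈ 12090 m^3 (5 s.f.)

12090 m^3


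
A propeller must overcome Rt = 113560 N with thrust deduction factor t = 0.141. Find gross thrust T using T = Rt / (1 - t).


Formula: T = Rt / (1 - t)
Step 1 — (1 - t) = 1 - 0.141 = 0.859
Step 2 — T = 113560 / 0.859 ≈ 132200 N (5 s.f.)

132200 N


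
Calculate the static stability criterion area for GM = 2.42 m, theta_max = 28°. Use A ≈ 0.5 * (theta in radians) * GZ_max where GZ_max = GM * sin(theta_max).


Formula: GZ_max = GM * sin(theta); Area = 0.5 * theta_rad * GZ_max
Step 1 — GZ_max = 2.42 * sin(28°) = 2.42 * 0.469472 = 1.136122 m
Step 2 — theta_rad = 28 * pi/180 = 0.488692 rad
Step 3 — Area = 0.5 * 0.488692 * 1.136122 ≈ 0.27761 m·rad (5 s.f.)

0.27761 m·rad


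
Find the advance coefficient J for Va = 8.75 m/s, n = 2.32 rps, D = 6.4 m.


Formula: J = Va / (n * D)
Step 1 — n * D = 2.32 * 6.4 = 14.848
Step 2 — J = 8.75 / 14.848 ≈ 0.58930 (5 s.f.)

0.58930


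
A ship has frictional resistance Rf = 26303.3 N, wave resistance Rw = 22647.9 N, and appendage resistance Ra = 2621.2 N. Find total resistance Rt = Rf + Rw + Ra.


Formula: Rt = Rf + Rw + Ra
Substituting: Rt = 26303.3 + 22647.9 + 2621.2
Result: Rt = 51572.4 N

51572.4 N


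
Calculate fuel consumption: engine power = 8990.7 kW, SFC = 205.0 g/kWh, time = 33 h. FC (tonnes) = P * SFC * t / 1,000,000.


Formula: FC (tonnes) = P * SFC * t / 1,000,000
Step 1 — P * SFC * t = 8990.7 * 205.0 * 33 = 60822085.5 g
Step 2 — FC (tonnes) = 60822085.5 / 1,000,000 ≈ 60.822 tonnes (5 s.f.)

60.822 tonnes


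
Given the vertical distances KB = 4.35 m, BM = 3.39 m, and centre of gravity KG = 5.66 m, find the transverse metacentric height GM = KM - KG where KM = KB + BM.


Formula: GM = KB + BM - KG
Step 1 — KM = KB + BM = 4.35 + 3.39 = 7.74 m
Step 2 — GM = KM - KG = 7.74 - 5.66 = 2.08 m

2.08 m


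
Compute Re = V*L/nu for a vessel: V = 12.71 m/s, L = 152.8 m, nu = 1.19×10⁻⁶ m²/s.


Formula: Re = V * L / nu
Step 1 — V * L = 12.71 * 152.8 = 1942.088 m^2/s
Step 2 — Re = 1942.088 / 1.19e-6 = 1.63e+09

1.63e+09


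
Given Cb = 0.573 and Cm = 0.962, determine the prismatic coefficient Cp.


Formula: Cp = Cb / Cm
Substituting: Cp = 0.573 / 0.962
Result: Cp ≈ 0.59563 (5 s.f.)

0.59563


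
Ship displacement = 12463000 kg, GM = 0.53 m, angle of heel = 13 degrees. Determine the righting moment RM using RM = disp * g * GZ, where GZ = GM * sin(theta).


Formula: GZ = GM * sin(theta); RM = disp * g * GZ
Step 1 — GZ = 0.53 * sin(13°) = 0.53 * 0.224951 = 0.119224 m
Step 2 — RM = 12463000 * 9.81 * 0.119224 ≈ 14577000 N·m (5 s.f.)

14577000 N·m


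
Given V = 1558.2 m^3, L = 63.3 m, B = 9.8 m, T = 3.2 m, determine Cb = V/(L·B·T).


Formula: Cb = V / (L * B * T)
Step 1 — L * B * T = 63.3 * 9.8 * 3.2 = 1985.088 m^3
Step 2 — Cb = 1558.2 / 1985.088 ≈ 0.78495 (5 s.f.)

0.78495


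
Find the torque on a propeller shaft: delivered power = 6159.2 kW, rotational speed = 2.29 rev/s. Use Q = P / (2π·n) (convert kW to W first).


Formula: Q = P_W / (2 * pi * n)
Step 1 — P_W = 6159.2 kW * 1000 = 6159200.0 W
Step 2 — 2 * pi * n = 2 * pi * 2.29 = 14.388494
Step 3 — Q = 6159200.0 / 14.388494 ≈ 428060 N·m (5 s.f.)

428060 N·m


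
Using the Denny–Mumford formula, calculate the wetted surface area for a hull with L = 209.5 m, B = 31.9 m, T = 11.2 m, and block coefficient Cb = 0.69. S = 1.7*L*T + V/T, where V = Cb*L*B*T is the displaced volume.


Formula: S = 1.7*L*T + V/T with V = Cb*L*B*T, i.e. S = L * (1.7*T + Cb*B)
Step 1 — 1.7*T = 1.7 * 11.2 = 19.04 m
Step 2 — Cb*B = 0.69 * 31.9 = 22.011 m
Step 3 — 1.7*T + Cb*B = 19.04 + 22.011 = 41.051 m
Step 4 — S = 209.5 * 41.051 ≈ 8600.2 m^2 (5 s.f.)

8600.2 m^2


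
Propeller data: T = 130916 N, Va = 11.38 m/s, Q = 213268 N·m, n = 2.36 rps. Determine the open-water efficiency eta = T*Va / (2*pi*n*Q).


Formula: eta = T * Va / (2 * pi * n * Q)
Step 1 — numerator = T * Va = 130916 * 11.38 = 1489824.08
Step 2 — 2 * pi * n = 2 * pi * 2.36 = 14.828317
Step 3 — denominator = 14.828317 * 213268 = 3162405.51
Step 4 — eta = 1489824.08 / 3162405.51 ≈ 0.47110 (5 s.f.)

0.47110


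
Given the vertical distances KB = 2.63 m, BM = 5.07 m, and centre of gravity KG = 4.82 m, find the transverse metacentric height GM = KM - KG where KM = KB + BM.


Formula: GM = KB + BM - KG
Step 1 — KM = KB + BM = 2.63 + 5.07 = 7.7 m
Step 2 — GM = KM - KG = 7.7 - 4.82 = 2.88 m

2.88 m


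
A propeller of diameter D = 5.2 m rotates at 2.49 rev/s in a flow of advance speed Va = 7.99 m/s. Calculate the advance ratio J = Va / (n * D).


Formula: J = Va / (n * D)
Step 1 — n * D = 2.49 * 5.2 = 12.948
Step 2 — J = 7.99 / 12.948 ≈ 0.61708 (5 s.f.)

0.61708


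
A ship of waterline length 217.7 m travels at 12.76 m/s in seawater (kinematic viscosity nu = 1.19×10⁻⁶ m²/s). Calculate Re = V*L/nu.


Formula: Re = V * L / nu
Step 1 — V * L = 12.76 * 217.7 = 2777.852 m^2/s
Step 2 — Re = 2777.852 / 1.19e-6 = 2.33e+09

2.33e+09


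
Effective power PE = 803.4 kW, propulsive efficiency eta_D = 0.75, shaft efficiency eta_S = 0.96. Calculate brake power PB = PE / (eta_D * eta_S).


Formula: PB = PE / (eta_D * eta_S)
Step 1 — combined efficiency = eta_D * eta_S = 0.75 * 0.96 = 0.72
Step 2 — PB = 803.4 / 0.72 ≈ 1115.8 kW (5 s.f.)

1115.8 kW


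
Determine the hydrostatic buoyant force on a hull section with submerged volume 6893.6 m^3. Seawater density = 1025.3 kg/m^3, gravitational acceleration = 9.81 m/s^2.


Formula: Fb = rho * g * V
Substituting: Fb = 1025.3 * 9.81 * 6893.6
Intermediate: 1025.3 * 9.81 = 10058.193
Result: Fb = 10058.193 * 6893.6 ≈ 69337000 N (5 s.f.)

69337000 N


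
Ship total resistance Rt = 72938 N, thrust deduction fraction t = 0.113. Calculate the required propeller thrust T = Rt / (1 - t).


Formula: T = Rt / (1 - t)
Step 1 — (1 - t) = 1 - 0.113 = 0.887
Step 2 — T = 72938 / 0.887 ≈ 82230 N (5 s.f.)

82230 N


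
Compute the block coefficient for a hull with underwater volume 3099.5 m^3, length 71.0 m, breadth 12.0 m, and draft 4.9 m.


Formula: Cb = V / (L * B * T)
Step 1 — L * B * T = 71.0 * 12.0 * 4.9 = 4174.8 m^3
Step 2 — Cb = 3099.5 / 4174.8 ≈ 0.74243 (5 s.f.)

0.74243


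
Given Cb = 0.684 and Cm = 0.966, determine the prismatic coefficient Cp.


Formula: Cp = Cb / Cm
Substituting: Cp = 0.684 / 0.966
Result: Cp ≈ 0.70807 (5 s.f.)

0.70807


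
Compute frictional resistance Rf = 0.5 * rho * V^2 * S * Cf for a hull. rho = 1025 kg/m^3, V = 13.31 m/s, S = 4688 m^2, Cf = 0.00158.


Formula: Rf = 0.5 * rho * V^2 * S * Cf
Step 1 — V^2 = 13.31^2 = 177.1561
Step 2 — 0.5 * rho * V^2 = 0.5 * 1025 * 177.1561 = 90792.50125
Step 3 — Rf = 90792.50125 * 4688 * 0.00158 ≈ 672500 N (5 s.f.)

672500 N


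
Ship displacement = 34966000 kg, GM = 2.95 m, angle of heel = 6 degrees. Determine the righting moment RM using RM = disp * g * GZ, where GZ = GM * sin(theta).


Formula: GZ = GM * sin(theta); RM = disp * g * GZ
Step 1 — GZ = 2.95 * sin(6°) = 2.95 * 0.104528 = 0.308358 m
Step 2 — RM = 34966000 * 9.81 * 0.308358 ≈ 105770000 N·m (5 s.f.)

105770000 N·m


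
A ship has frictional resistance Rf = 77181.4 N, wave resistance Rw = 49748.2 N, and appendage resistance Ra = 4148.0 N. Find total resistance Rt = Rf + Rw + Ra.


Formula: Rt = Rf + Rw + Ra
Substituting: Rt = 77181.4 + 49748.2 + 4148.0
Result: Rt = 131077.6 N

131077.6 N


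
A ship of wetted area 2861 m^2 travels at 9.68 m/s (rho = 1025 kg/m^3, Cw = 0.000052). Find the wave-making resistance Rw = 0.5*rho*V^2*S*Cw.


Formula: Rw = 0.5 * rho * V^2 * S * Cw
Step 1 — V^2 = 9.68^2 = 93.7024
Step 2 — 0.5 * rho * V^2 = 0.5 * 1025 * 93.7024 = 48022.48
Step 3 — Rw = 48022.48 * 2861 * 0.000052 ≈ 7144.4 N (5 s.f.)

7144.4 N


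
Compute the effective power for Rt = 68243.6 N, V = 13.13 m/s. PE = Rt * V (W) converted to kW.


Formula: PE = Rt * V / 1000 (kW)
Step 1 — PE (W) = 68243.6 * 13.13 = 896038.468 W
Step 2 — PE (kW) = 896038.468 / 1000 ≈ 896.04 kW (5 s.f.)

896.04 kW


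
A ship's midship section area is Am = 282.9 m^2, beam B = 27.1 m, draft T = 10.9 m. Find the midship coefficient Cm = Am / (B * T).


Formula: Cm = Am / (B * T)
Step 1 — B * T = 27.1 * 10.9 = 295.39 m^2
Step 2 — Cm = 282.9 / 295.39 ≈ 0.95772 (5 s.f.)

0.95772


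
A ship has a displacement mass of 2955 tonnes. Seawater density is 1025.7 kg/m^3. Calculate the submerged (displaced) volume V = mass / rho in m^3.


Formula: V = mass / rho
Step 1 — convert tonnes to kg: 2955 t * 1000 = 2955000 kg
Step 2 — V = 2955000 / 1025.7 ≈ 2881.0 m^3 (5 s.f.)

2881.0 m^3


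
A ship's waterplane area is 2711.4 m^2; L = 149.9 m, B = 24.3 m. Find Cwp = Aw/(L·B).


Formula: Cwp = Aw / (L * B)
Step 1 — L * B = 149.9 * 24.3 = 3642.57 m^2
Step 2 — Cwp = 2711.4 / 3642.57 ≈ 0.74436 (5 s.f.)

0.74436


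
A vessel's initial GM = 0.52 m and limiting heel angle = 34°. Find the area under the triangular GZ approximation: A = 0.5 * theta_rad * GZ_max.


Formula: GZ_max = GM * sin(theta); Area = 0.5 * theta_rad * GZ_max
Step 1 — GZ_max = 0.52 * sin(34°) = 0.52 * 0.559193 = 0.29078 m
Step 2 — theta_rad = 34 * pi/180 = 0.593412 rad
Step 3 — Area = 0.5 * 0.593412 * 0.29078 ≈ 0.086276 m·rad (5 s.f.)

0.086276 m·rad


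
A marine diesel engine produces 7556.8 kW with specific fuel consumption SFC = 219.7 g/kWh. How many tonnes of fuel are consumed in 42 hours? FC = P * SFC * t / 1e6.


Formula: FC (tonnes) = P * SFC * t / 1,000,000
Step 1 — P * SFC * t = 7556.8 * 219.7 * 42 = 69729616.32 g
Step 2 — FC (tonnes) = 69729616.32 / 1,000,000 ≈ 69.730 tonnes (5 s.f.)

69.730 tonnes


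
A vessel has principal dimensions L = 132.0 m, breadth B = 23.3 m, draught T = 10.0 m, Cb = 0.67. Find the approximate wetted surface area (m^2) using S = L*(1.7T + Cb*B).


Formula: S = 1.7*L*T + V/T with V = Cb*L*B*T, i.e. S = L * (1.7*T + Cb*B)
Step 1 — 1.7*T = 1.7 * 10.0 = 17.0 m
Step 2 — Cb*B = 0.67 * 23.3 = 15.611 m
Step 3 — 1.7*T + Cb*B = 17.0 + 15.611 = 32.611 m
Step 4 — S = 132.0 * 32.611 ≈ 4304.7 m^2 (5 s.f.)

4304.7 m^2


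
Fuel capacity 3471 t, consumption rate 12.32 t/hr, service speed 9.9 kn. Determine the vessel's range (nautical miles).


Formula: endurance = fuel / rate; range = endurance * speed
Step 1 — endurance = 3471 / 12.32 = 281.737 hours
Step 2 — range = 281.737 * 9.9 ≈ 2789.2 nautical miles (5 s.f.)

2789.2 NM


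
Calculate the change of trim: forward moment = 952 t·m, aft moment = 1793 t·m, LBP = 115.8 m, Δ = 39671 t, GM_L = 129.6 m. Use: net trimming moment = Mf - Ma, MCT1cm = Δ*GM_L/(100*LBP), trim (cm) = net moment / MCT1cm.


Formula: net trimming moment = Mf - Ma; MCT1cm = Δ*GM_L/(100*LBP); trim = net moment / MCT1cm
Step 1 — net trimming moment = 952 - 1793 = -841 t·m
Step 2 — MCT1cm = 39671 * 129.6 / (100 * 115.8) = 443.9863 t·m/cm
Step 3 — trim = -841 / 443.9863 ≈ -1.8942 cm (5 s.f.)

-1.8942 cm


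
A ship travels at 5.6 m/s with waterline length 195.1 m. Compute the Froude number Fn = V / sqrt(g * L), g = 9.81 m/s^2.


Formula: Fn = V / sqrt(g * L)
Step 1 — g * L = 9.81 * 195.1 = 1913.931
Step 2 — sqrt(g * L) = sqrt(1913.931) = 43.748497
Step 3 — Fn = 5.6 / 43.748497 ≈ 0.12800 (5 s.f.)

0.12800


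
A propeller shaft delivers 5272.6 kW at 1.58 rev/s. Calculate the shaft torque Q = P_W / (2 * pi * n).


Formula: Q = P_W / (2 * pi * n)
Step 1 — P_W = 5272.6 kW * 1000 = 5272600.0 W
Step 2 — 2 * pi * n = 2 * pi * 1.58 = 9.927433
Step 3 — Q = 5272600.0 / 9.927433 ≈ 531110 N·m (5 s.f.)

531110 N·m


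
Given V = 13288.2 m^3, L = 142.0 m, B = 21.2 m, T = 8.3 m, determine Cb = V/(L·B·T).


Formula: Cb = V / (L * B * T)
Step 1 — L * B * T = 142.0 * 21.2 * 8.3 = 24986.32 m^3
Step 2 — Cb = 13288.2 / 24986.32 ≈ 0.53182 (5 s.f.)

0.53182


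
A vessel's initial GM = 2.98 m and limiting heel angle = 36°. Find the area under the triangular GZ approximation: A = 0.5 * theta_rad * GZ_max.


Formula: GZ_max = GM * sin(theta); Area = 0.5 * theta_rad * GZ_max
Step 1 — GZ_max = 2.98 * sin(36°) = 2.98 * 0.587785 = 1.751599 m
Step 2 — theta_rad = 36 * pi/180 = 0.628319 rad
Step 3 — Area = 0.5 * 0.628319 * 1.751599 ≈ 0.55028 m·rad (5 s.f.)

0.55028 m·rad


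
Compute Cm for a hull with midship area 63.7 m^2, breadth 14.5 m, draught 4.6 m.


Formula: Cm = Am / (B * T)
Step 1 — B * T = 14.5 * 4.6 = 66.7 m^2
Step 2 — Cm = 63.7 / 66.7 ≈ 0.95502 (5 s.f.)

0.95502


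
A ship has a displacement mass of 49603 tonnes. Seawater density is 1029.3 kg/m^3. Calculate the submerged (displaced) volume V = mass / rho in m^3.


Formula: V = mass / rho
Step 1 — convert tonnes to kg: 49603 t * 1000 = 49603000 kg
Step 2 — V = 49603000 / 1029.3 ≈ 48191 m^3 (5 s.f.)

48191 m^3


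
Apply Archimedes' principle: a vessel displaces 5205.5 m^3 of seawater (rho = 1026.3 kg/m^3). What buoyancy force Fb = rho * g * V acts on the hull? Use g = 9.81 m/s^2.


Formula: Fb = rho * g * V
Substituting: Fb = 1026.3 * 9.81 * 5205.5
Intermediate: 1026.3 * 9.81 = 10068.003
Result: Fb = 10068.003 * 5205.5 ≈ 52409000 N (5 s.f.)

52409000 N


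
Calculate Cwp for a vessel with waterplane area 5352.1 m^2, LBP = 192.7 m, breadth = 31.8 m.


Formula: Cwp = Aw / (L * B)
Step 1 — L * B = 192.7 * 31.8 = 6127.86 m^2
Step 2 — Cwp = 5352.1 / 6127.86 ≈ 0.87340 (5 s.f.)

0.87340


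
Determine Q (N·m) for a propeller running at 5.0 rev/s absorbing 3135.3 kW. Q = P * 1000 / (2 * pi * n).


Formula: Q = P_W / (2 * pi * n)
Step 1 — P_W = 3135.3 kW * 1000 = 3135300.0 W
Step 2 — 2 * pi * n = 2 * pi * 5.0 = 31.415927
Step 3 — Q = 3135300.0 / 31.415927 ≈ 99800 N·m (5 s.f.)

99800 N·m


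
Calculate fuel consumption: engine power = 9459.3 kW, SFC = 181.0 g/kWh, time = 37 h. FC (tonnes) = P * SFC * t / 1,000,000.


Formula: FC (tonnes) = P * SFC * t / 1,000,000
Step 1 — P * SFC * t = 9459.3 * 181.0 * 37 = 63348932.1 g
Step 2 — FC (tonnes) = 63348932.1 / 1,000,000 ≈ 63.349 tonnes (5 s.f.)

63.349 tonnes


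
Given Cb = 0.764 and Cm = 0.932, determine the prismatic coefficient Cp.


Formula: Cp = Cb / Cm
Substituting: Cp = 0.764 / 0.932
Result: Cp ≈ 0.81974 (5 s.f.)

0.81974


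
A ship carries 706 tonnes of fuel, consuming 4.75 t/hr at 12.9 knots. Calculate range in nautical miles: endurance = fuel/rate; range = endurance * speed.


Formula: endurance = fuel / rate; range = endurance * speed
Step 1 — endurance = 706 / 4.75 = 148.6316 hours
Step 2 — range = 148.6316 * 12.9 ≈ 1917.3 nautical miles (5 s.f.)

1917.3 NM


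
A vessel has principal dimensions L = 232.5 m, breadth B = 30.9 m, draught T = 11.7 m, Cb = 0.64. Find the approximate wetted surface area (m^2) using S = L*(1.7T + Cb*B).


Formula: S = 1.7*L*T + V/T with V = Cb*L*B*T, i.e. S = L * (1.7*T + Cb*B)
Step 1 — 1.7*T = 1.7 * 11.7 = 19.89 m
Step 2 — Cb*B = 0.64 * 30.9 = 19.776 m
Step 3 — 1.7*T + Cb*B = 19.89 + 19.776 = 39.666 m
Step 4 — S = 232.5 * 39.666 ≈ 9222.3 m^2 (5 s.f.)

9222.3 m^2


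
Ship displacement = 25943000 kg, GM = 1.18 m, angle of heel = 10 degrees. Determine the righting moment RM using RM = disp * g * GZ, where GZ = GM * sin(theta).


Formula: GZ = GM * sin(theta); RM = disp * g * GZ
Step 1 — GZ = 1.18 * sin(10°) = 1.18 * 0.173648 = 0.204905 m
Step 2 — RM = 25943000 * 9.81 * 0.204905 ≈ 52148000 N·m (5 s.f.)

52148000 N·m


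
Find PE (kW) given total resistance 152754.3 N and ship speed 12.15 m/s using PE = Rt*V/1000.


Formula: PE = Rt * V / 1000 (kW)
Step 1 — PE (W) = 152754.3 * 12.15 = 1855964.745 W
Step 2 — PE (kW) = 1855964.745 / 1000 ≈ 1856.0 kW (5 s.f.)

1856.0 kW


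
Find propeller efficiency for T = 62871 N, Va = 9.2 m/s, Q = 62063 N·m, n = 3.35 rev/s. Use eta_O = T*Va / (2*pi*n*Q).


Formula: eta = T * Va / (2 * pi * n * Q)
Step 1 — numerator = T * Va = 62871 * 9.2 = 578413.2
Step 2 — 2 * pi * n = 2 * pi * 3.35 = 21.048671
Step 3 — denominator = 21.048671 * 62063 = 1306343.67
Step 4 — eta = 578413.2 / 1306343.67 ≈ 0.44277 (5 s.f.)

0.44277


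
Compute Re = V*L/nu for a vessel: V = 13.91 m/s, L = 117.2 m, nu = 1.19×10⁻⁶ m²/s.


Formula: Re = V * L / nu
Step 1 — V * L = 13.91 * 117.2 = 1630.252 m^2/s
Step 2 — Re = 1630.252 / 1.19e-6 = 1.37e+09

1.37e+09


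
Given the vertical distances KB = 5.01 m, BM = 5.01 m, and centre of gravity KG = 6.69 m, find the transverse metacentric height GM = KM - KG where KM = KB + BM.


Formula: GM = KB + BM - KG
Step 1 — KM = KB + BM = 5.01 + 5.01 = 10.02 m
Step 2 — GM = KM - KG = 10.02 - 6.69 = 3.33 m

3.33 m


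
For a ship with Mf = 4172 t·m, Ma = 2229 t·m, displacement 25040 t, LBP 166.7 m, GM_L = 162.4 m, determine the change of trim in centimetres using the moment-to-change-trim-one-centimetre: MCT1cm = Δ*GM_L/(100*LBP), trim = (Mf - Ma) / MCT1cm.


Formula: net trimming moment = Mf - Ma; MCT1cm = Δ*GM_L/(100*LBP); trim = net moment / MCT1cm
Step 1 — net trimming moment = 4172 - 2229 = 1943 t·m
Step 2 — MCT1cm = 25040 * 162.4 / (100 * 166.7) = 243.941 t·m/cm
Step 3 — trim = 1943 / 243.941 ≈ 7.9650 cm (5 s.f.)

7.9650 cm


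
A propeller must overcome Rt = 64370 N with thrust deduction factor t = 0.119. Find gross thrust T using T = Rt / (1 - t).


Formula: T = Rt / (1 - t)
Step 1 — (1 - t) = 1 - 0.119 = 0.881
Step 2 — T = 64370 / 0.881 ≈ 73065 N (5 s.f.)

73065 N


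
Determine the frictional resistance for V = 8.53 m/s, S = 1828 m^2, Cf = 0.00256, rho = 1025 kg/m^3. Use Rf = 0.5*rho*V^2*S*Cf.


Formula: Rf = 0.5 * rho * V^2 * S * Cf
Step 1 — V^2 = 8.53^2 = 72.7609
Step 2 — 0.5 * rho * V^2 = 0.5 * 1025 * 72.7609 = 37289.96125
Step 3 — Rf = 37289.96125 * 1828 * 0.00256 ≈ 174510 N (5 s.f.)

174510 N


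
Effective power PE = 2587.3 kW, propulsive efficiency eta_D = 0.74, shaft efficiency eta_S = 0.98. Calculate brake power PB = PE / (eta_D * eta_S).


Formula: PB = PE / (eta_D * eta_S)
Step 1 — combined efficiency = eta_D * eta_S = 0.74 * 0.98 = 0.7252
Step 2 — PB = 2587.3 / 0.7252 ≈ 3567.7 kW (5 s.f.)

3567.7 kW


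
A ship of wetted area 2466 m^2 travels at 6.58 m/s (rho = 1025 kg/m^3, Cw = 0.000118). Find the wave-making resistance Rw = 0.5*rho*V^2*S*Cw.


Formula: Rw = 0.5 * rho * V^2 * S * Cw
Step 1 — V^2 = 6.58^2 = 43.2964
Step 2 — 0.5 * rho * V^2 = 0.5 * 1025 * 43.2964 = 22189.405
Step 3 — Rw = 22189.405 * 2466 * 0.000118 ≈ 6456.9 N (5 s.f.)

6456.9 N


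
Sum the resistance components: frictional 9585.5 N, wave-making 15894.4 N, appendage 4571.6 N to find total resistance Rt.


Formula: Rt = Rf + Rw + Ra
Substituting: Rt = 9585.5 + 15894.4 + 4571.6
Result: Rt = 30051.5 N

30051.5 N


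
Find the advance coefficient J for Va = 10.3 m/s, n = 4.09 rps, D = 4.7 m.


Formula: J = Va / (n * D)
Step 1 — n * D = 4.09 * 4.7 = 19.223
Step 2 — J = 10.3 / 19.223 ≈ 0.53582 (5 s.f.)

0.53582


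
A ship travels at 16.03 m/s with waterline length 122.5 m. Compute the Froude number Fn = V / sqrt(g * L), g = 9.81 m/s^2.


Formula: Fn = V / sqrt(g * L)
Step 1 — g * L = 9.81 * 122.5 = 1201.725
Step 2 — sqrt(g * L) = sqrt(1201.725) = 34.665905
Step 3 — Fn = 16.03 / 34.665905 ≈ 0.46241 (5 s.f.)

0.46241


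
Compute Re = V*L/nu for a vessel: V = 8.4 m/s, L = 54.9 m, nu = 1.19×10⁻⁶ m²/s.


Formula: Re = V * L / nu
Step 1 — V * L = 8.4 * 54.9 = 461.16 m^2/s
Step 2 — Re = 461.16 / 1.19e-6 = 3.88e+08

3.88e+08


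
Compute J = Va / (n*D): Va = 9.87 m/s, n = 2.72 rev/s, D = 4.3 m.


Formula: J = Va / (n * D)
Step 1 — n * D = 2.72 * 4.3 = 11.696
Step 2 — J = 9.87 / 11.696 ≈ 0.84388 (5 s.f.)

0.84388


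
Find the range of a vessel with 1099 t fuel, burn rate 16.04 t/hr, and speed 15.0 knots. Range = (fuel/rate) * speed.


Formula: endurance = fuel / rate; range = endurance * speed
Step 1 — endurance = 1099 / 16.04 = 68.5162 hours
Step 2 — range = 68.5162 * 15.0 ≈ 1027.7 nautical miles (5 s.f.)

1027.7 NM


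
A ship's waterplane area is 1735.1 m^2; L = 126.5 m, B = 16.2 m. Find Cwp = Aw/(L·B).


Formula: Cwp = Aw / (L * B)
Step 1 — L * B = 126.5 * 16.2 = 2049.3 m^2
Step 2 — Cwp = 1735.1 / 2049.3 ≈ 0.84668 (5 s.f.)

0.84668


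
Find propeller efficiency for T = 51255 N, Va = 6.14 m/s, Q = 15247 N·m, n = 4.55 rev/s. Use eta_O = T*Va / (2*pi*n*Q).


Formula: eta = T * Va / (2 * pi * n * Q)
Step 1 — numerator = T * Va = 51255 * 6.14 = 314705.7
Step 2 — 2 * pi * n = 2 * pi * 4.55 = 28.588493
Step 3 — denominator = 28.588493 * 15247 = 435888.75
Step 4 — eta = 314705.7 / 435888.75 ≈ 0.72199 (5 s.f.)

0.72199


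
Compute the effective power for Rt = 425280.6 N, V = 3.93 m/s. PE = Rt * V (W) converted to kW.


Formula: PE = Rt * V / 1000 (kW)
Step 1 — PE (W) = 425280.6 * 3.93 = 1671352.758 W
Step 2 — PE (kW) = 1671352.758 / 1000 ≈ 1671.4 kW (5 s.f.)

1671.4 kW


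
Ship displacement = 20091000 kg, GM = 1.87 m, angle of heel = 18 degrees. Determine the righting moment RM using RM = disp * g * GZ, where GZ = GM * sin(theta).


Formula: GZ = GM * sin(theta); RM = disp * g * GZ
Step 1 — GZ = 1.87 * sin(18°) = 1.87 * 0.309017 = 0.577862 m
Step 2 — RM = 20091000 * 9.81 * 0.577862 ≈ 113890000 N·m (5 s.f.)

113890000 N·m


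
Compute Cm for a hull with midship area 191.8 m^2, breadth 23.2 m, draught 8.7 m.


Formula: Cm = Am / (B * T)
Step 1 — B * T = 23.2 * 8.7 = 201.84 m^2
Step 2 — Cm = 191.8 / 201.84 ≈ 0.95026 (5 s.f.)

0.95026


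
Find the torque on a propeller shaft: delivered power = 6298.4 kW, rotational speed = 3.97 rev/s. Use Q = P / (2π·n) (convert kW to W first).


Formula: Q = P_W / (2 * pi * n)
Step 1 — P_W = 6298.4 kW * 1000 = 6298400.0 W
Step 2 — 2 * pi * n = 2 * pi * 3.97 = 24.944246
Step 3 — Q = 6298400.0 / 24.944246 ≈ 252500 N·m (5 s.f.)

252500 N·m


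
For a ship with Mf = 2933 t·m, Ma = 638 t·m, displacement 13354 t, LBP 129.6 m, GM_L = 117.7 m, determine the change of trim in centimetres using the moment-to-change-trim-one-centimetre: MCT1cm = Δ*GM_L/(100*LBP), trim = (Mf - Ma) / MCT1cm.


Formula: net trimming moment = Mf - Ma; MCT1cm = Δ*GM_L/(100*LBP); trim = net moment / MCT1cm
Step 1 — net trimming moment = 2933 - 638 = 2295 t·m
Step 2 — MCT1cm = 13354 * 117.7 / (100 * 129.6) = 121.2782 t·m/cm
Step 3 — trim = 2295 / 121.2782 ≈ 18.923 cm (5 s.f.)

18.923 cm


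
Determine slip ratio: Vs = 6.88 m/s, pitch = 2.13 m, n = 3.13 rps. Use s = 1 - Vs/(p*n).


Formula: s = 1 - Vs / (p * n)
Step 1 — p * n = 2.13 * 3.13 = 6.6669
Step 2 — Vs / (p*n) = 6.88 / 6.6669 = 1.031964 (6 d.p.)
Step 3 — s = 1 - 1.031964 = -0.031964

-0.031964


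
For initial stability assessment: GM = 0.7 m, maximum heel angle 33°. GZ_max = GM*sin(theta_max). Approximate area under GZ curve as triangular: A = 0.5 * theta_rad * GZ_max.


Formula: GZ_max = GM * sin(theta); Area = 0.5 * theta_rad * GZ_max
Step 1 — GZ_max = 0.7 * sin(33°) = 0.7 * 0.544639 = 0.381247 m
Step 2 — theta_rad = 33 * pi/180 = 0.575959 rad
Step 3 — Area = 0.5 * 0.575959 * 0.381247 ≈ 0.10979 m·rad (5 s.f.)

0.10979 m·rad


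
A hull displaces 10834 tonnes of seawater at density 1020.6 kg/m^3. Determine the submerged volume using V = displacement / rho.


Formula: V = mass / rho
Step 1 — convert tonnes to kg: 10834 t * 1000 = 10834000 kg
Step 2 — V = 10834000 / 1020.6 ≈ 10615 m^3 (5 s.f.)

10615 m^3


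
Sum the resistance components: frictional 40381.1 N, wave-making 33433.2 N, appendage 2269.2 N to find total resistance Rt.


Formula: Rt = Rf + Rw + Ra
Substituting: Rt = 40381.1 + 33433.2 + 2269.2
Result: Rt = 76083.5 N

76083.5 N


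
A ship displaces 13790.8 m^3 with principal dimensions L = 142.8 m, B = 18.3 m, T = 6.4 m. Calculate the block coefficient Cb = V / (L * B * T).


Formula: Cb = V / (L * B * T)
Step 1 — L * B * T = 142.8 * 18.3 * 6.4 = 16724.736 m^3
Step 2 — Cb = 13790.8 / 16724.736 ≈ 0.82458 (5 s.f.)

0.82458


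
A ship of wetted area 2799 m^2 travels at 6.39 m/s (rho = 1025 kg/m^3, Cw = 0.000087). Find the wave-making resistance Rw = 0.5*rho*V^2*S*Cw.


Formula: Rw = 0.5 * rho * V^2 * S * Cw
Step 1 — V^2 = 6.39^2 = 40.8321
Step 2 — 0.5 * rho * V^2 = 0.5 * 1025 * 40.8321 = 20926.45125
Step 3 — Rw = 20926.45125 * 2799 * 0.000087 ≈ 5095.9 N (5 s.f.)

5095.9 N


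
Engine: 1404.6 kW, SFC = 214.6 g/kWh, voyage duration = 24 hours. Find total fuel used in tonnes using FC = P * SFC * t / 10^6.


Formula: FC (tonnes) = P * SFC * t / 1,000,000
Step 1 — P * SFC * t = 1404.6 * 214.6 * 24 = 7234251.84 g
Step 2 — FC (tonnes) = 7234251.84 / 1,000,000 ≈ 7.2343 tonnes (5 s.f.)

7.2343 tonnes


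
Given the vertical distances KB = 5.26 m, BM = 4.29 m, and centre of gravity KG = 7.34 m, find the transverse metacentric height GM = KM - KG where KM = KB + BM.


Formula: GM = KB + BM - KG
Step 1 — KM = KB + BM = 5.26 + 4.29 = 9.55 m
Step 2 — GM = KM - KG = 9.55 - 7.34 = 2.21 m

2.21 m


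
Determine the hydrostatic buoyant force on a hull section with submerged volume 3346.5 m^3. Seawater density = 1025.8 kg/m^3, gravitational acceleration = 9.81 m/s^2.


Formula: Fb = rho * g * V
Substituting: Fb = 1025.8 * 9.81 * 3346.5
Intermediate: 1025.8 * 9.81 = 10063.098
Result: Fb = 10063.098 * 3346.5 ≈ 33676000 N (5 s.f.)

33676000 N


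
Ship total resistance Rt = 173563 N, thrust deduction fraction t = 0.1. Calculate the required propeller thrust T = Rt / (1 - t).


Formula: T = Rt / (1 - t)
Step 1 — (1 - t) = 1 - 0.1 = 0.9
Step 2 — T = 173563 / 0.9 ≈ 192850 N (5 s.f.)

192850 N
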